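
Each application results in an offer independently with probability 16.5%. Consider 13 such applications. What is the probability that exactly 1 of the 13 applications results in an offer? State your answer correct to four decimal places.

X ~ Binomial(n=13, p=0.165).
P(X=1) = C(13,1) · p^1 · (1−p)^12
= 13 · 0.165 · 0.11488 = 0.246414

0.2464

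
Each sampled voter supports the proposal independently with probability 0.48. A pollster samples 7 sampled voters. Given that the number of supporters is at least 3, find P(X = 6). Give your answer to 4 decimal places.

0.0602

X ~ Binomial(7, 0.48). Want P(X=6 | X≥3) = P(X=6) / P(X≥3).
P(X=6) = C(7,6)·0.48^6·0.52^1 = 0.044519
P(X≥3) = 1 − 0.010281 − 0.066429 − 0.183958 = 0.739332
Ratio = 0.044519 / 0.739332 = 0.060216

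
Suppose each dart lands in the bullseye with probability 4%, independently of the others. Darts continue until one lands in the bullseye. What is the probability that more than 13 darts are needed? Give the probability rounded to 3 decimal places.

0.588

Y = number of darts to the first success; geometric, p = 0.04.
P(Y > 13) = P(first 13 all fail) = (1−p)^13 = 0.58820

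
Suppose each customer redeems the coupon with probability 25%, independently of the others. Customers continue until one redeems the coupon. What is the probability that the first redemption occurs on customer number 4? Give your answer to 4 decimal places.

0.1055

Geometric (trials to first success), p = 0.25.
P(Y = 4) = (1−p)^3 · p = 0.42188 · 0.25 = 0.105469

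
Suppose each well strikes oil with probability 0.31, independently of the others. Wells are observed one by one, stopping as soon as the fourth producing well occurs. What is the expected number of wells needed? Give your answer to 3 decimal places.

Y = total wells until the fourth success; negative binomial with r=4, p=0.31.
E[Y] = r / p = 4 / 0.31 = 12.90323

12.903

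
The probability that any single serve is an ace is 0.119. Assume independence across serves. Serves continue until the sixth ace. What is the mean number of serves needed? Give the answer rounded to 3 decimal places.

Y = total serves until the sixth success; negative binomial with r=6, p=0.119.
E[Y] = r / p = 6 / 0.119 = 50.42017

50.420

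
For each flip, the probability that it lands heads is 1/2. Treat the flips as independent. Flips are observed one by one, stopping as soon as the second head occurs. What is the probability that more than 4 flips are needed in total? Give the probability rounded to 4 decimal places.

Needing more than 4 flips ⇔ fewer than 2 successes in the first 4. With X ~ Binomial(4, 0.50), P(Y > 4) = P(X ≤ 1).
  k=0: C(4,0)·0.50^0·0.50^4 = 0.062500
  k=1: C(4,1)·0.50^1·0.50^3 = 0.250000
P(X ≤ 1) = 0.312500

0.3125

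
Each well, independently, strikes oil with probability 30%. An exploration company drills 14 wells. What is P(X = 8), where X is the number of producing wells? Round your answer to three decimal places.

X ~ Binomial(n=14, p=0.30).
P(X=8) = C(14,8) · p^8 · (1−p)^6
= 3003 · 6.561e-05 · 0.11765 = 0.02318

0.023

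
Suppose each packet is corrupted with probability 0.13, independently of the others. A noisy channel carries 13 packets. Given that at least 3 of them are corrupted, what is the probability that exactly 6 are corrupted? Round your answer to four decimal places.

0.0134

X ~ Binomial(13, 0.13). Want P(X=6 | X≥3) = P(X=6) / P(X≥3).
P(X=6) = C(13,6)·0.13^6·0.87^7 = 0.003125
P(X≥3) = 1 − 0.163588 − 0.317774 − 0.284900 = 0.233738
Ratio = 0.003125 / 0.233738 = 0.013368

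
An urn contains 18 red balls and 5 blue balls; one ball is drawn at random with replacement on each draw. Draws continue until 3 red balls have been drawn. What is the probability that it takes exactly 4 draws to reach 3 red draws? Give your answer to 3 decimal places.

Y = trial on which the third success occurs; negative binomial, r=3, p=0.782609.
P(Y=4) = C(3,2) · p^3 · (1−p)^1
= 3 · 0.47933 · 0.21739 = 0.31261

0.313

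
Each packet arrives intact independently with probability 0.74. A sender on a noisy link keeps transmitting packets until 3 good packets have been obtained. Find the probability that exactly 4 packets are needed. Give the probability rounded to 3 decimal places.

Y = trial on which the third success occurs; negative binomial, r=3, p=0.74.
P(Y=4) = C(3,2) · p^3 · (1−p)^1
= 3 · 0.40522 · 0.26 = 0.31607

0.316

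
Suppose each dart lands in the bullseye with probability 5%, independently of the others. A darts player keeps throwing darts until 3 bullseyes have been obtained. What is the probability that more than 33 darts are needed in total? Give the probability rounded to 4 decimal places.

0.7728

Needing more than 33 darts ⇔ fewer than 3 successes in the first 33. With X ~ Binomial(33, 0.05), P(Y > 33) = P(X ≤ 2).
  k=0: C(33,0)·0.05^0·0.95^33 = 0.184026
  k=1: C(33,1)·0.05^1·0.95^32 = 0.319624
  k=2: C(33,2)·0.05^2·0.95^31 = 0.269157
P(X ≤ 2) = 0.772807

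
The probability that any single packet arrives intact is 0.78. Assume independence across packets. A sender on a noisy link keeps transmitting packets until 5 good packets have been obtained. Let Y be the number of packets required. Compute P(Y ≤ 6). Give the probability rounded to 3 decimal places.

0.606

Finishing within 6 packets ⇔ at least 5 successes in the first 6. With X ~ Binomial(6, 0.78), P(Y ≤ 6) = 1 − P(X ≤ 4).
  k=0: C(6,0)·0.78^0·0.22^6 = 0.00011
  k=1: C(6,1)·0.78^1·0.22^5 = 0.00241
  k=2: C(6,2)·0.78^2·0.22^4 = 0.02138
  k=3: C(6,3)·0.78^3·0.22^3 = 0.10106
  k=4: C(6,4)·0.78^4·0.22^2 = 0.26873
1 − 0.39369 = 0.60631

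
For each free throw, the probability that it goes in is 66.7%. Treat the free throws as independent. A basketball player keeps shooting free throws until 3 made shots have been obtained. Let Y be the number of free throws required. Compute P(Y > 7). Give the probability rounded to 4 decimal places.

0.0451

Needing more than 7 free throws ⇔ fewer than 3 successes in the first 7. With X ~ Binomial(7, 0.667), P(Y > 7) = P(X ≤ 2).
  k=0: C(7,0)·0.667^0·0.333^7 = 0.000454
  k=1: C(7,1)·0.667^1·0.333^6 = 0.006366
  k=2: C(7,2)·0.667^2·0.333^5 = 0.038255
P(X ≤ 2) = 0.045076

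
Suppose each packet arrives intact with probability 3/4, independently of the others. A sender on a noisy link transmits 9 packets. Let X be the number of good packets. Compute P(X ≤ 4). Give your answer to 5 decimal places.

X ~ Binomial(9, 0.75); P(X ≤ 4) = Σ C(9,k) p^k (1−p)^(9−k) over k:
  k=0: C(9,0)·0.75^0·0.25^9 = 0.0000038
  k=1: C(9,1)·0.75^1·0.25^8 = 0.0001030
  k=2: C(9,2)·0.75^2·0.25^7 = 0.0012360
  k=3: C(9,3)·0.75^3·0.25^6 = 0.0086517
  k=4: C(9,4)·0.75^4·0.25^5 = 0.0389328
Total = 0.0489273

0.04893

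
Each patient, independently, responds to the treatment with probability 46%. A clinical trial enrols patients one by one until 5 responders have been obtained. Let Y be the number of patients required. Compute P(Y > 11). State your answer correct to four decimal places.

0.3712

Needing more than 11 patients ⇔ fewer than 5 successes in the first 11. With X ~ Binomial(11, 0.46), P(Y > 11) = P(X ≤ 4).
  k=0: C(11,0)·0.46^0·0.54^11 = 0.001138
  k=1: C(11,1)·0.46^1·0.54^10 = 0.010668
  k=2: C(11,2)·0.46^2·0.54^9 = 0.045438
  k=3: C(11,3)·0.46^3·0.54^8 = 0.116120
  k=4: C(11,4)·0.46^4·0.54^7 = 0.197834
P(X ≤ 4) = 0.371199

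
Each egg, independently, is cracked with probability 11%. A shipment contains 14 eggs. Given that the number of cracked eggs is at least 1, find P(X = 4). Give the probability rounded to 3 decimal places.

0.057

X ~ Binomial(14, 0.11). Want P(X=4 | X≥1) = P(X=4) / P(X≥1).
P(X=4) = C(14,4)·0.11^4·0.89^10 = 0.04570
P(X≥1) = 1 − 0.19564 = 0.80436
Ratio = 0.04570 / 0.80436 = 0.05681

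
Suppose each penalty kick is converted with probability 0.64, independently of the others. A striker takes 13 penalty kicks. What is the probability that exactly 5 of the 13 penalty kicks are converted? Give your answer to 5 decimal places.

X ~ Binomial(n=13, p=0.64).
P(X=5) = C(13,5) · p^5 · (1−p)^8
= 1287 · 0.10737 · 0.00028211 = 0.0389851

0.03899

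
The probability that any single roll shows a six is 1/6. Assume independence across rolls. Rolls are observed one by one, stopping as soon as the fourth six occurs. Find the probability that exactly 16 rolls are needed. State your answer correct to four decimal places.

Y = trial on which the fourth success occurs; negative binomial, r=4, p=0.166667.
P(Y=16) = C(15,3) · p^4 · (1−p)^12
= 455 · 0.0007716 · 0.11216 = 0.039376

0.0394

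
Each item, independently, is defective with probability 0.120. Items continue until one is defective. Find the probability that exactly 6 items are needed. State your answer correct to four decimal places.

0.0633

Geometric (trials to first success), p = 0.12.
P(Y = 6) = (1−p)^5 · p = 0.52773 · 0.12 = 0.063328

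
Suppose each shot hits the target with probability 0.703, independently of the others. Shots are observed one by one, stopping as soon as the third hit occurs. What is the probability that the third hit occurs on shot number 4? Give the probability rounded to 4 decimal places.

0.3096

Y = trial on which the third success occurs; negative binomial, r=3, p=0.703.
P(Y=4) = C(3,2) · p^3 · (1−p)^1
= 3 · 0.34743 · 0.297 = 0.309559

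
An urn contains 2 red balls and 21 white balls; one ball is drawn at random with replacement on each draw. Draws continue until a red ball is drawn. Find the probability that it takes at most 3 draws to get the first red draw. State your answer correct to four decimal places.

Y = number of draws to the first success; geometric, p = 0.086957.
P(Y ≤ 3) = 1 − (1−p)^3 = 1 − 0.761157 = 0.238843

0.2388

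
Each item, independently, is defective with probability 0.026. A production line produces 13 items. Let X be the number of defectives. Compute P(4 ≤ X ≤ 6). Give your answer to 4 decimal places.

X ~ Binomial(13, 0.026); P(4 ≤ X ≤ 6) = Σ C(13,k) p^k (1−p)^(13−k) over k:
  k=4: C(13,4)·0.026^4·0.974^9 = 0.000258
  k=5: C(13,5)·0.026^5·0.974^8 = 0.000012
  k=6: C(13,6)·0.026^6·0.974^7 = 0.000000
Total = 0.000271

0.0003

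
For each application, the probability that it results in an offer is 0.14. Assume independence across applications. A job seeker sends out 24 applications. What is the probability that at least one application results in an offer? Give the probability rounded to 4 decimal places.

P(at least one) = 1 − P(none) = 1 − (1 − 0.14)^24
= 1 − 0.026789 = 0.973211

0.9732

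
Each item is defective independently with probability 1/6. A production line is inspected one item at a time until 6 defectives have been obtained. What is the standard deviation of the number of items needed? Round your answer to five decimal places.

Y = total items until the sixth success; negative binomial with r=6, p=0.166667.
SD(Y) = √[r(1−p)/p²] = √(180.0000000) = 13.4164079

13.41641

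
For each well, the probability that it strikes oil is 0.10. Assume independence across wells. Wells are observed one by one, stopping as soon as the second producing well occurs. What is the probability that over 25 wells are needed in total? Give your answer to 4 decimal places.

0.2712

Needing more than 25 wells ⇔ fewer than 2 successes in the first 25. With X ~ Binomial(25, 0.10), P(Y > 25) = P(X ≤ 1).
  k=0: C(25,0)·0.10^0·0.90^25 = 0.071790
  k=1: C(25,1)·0.10^1·0.90^24 = 0.199416
P(X ≤ 1) = 0.271206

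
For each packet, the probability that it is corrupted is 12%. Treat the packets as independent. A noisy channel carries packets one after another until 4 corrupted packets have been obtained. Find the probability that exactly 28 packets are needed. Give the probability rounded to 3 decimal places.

0.028

Y = trial on which the fourth success occurs; negative binomial, r=4, p=0.12.
P(Y=28) = C(27,3) · p^4 · (1−p)^24
= 2925 · 0.00020736 · 0.046514 = 0.02821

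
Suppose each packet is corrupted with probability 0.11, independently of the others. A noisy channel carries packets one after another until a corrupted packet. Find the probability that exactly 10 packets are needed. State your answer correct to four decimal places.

Geometric (trials to first success), p = 0.11.
P(Y = 10) = (1−p)^9 · p = 0.35036 · 0.11 = 0.038539

0.0385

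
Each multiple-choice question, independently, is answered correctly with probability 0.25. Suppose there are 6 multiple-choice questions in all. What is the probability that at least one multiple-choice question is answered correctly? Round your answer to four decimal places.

0.8220

P(at least one) = 1 − P(none) = 1 − (1 − 0.25)^6
= 1 − 0.177979 = 0.822021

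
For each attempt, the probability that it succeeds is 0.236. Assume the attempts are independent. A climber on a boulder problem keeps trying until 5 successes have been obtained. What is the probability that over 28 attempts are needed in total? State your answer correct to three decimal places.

Needing more than 28 attempts ⇔ fewer than 5 successes in the first 28. With X ~ Binomial(28, 0.236), P(Y > 28) = P(X ≤ 4).
  k=0: C(28,0)·0.236^0·0.764^28 = 0.00053
  k=1: C(28,1)·0.236^1·0.764^27 = 0.00461
  k=2: C(28,2)·0.236^2·0.764^26 = 0.01922
  k=3: C(28,3)·0.236^3·0.764^25 = 0.05145
  k=4: C(28,4)·0.236^4·0.764^24 = 0.09934
P(X ≤ 4) = 0.17515

0.175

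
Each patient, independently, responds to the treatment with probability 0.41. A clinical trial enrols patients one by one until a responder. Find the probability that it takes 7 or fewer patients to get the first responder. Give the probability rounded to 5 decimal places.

0.97511

Y = number of patients to the first success; geometric, p = 0.41.
P(Y ≤ 7) = 1 − (1−p)^7 = 1 − 0.0248865 = 0.9751135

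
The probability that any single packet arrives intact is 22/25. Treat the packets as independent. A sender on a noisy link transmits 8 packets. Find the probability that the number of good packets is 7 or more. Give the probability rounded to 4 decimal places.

0.7520

X ~ Binomial(8, 0.88); P(X ≥ 7) = Σ C(8,k) p^k (1−p)^(8−k) over k:
  k=7: C(8,7)·0.88^7·0.12^1 = 0.392329
  k=8: C(8,8)·0.88^8·0.12^0 = 0.359635
Total = 0.751963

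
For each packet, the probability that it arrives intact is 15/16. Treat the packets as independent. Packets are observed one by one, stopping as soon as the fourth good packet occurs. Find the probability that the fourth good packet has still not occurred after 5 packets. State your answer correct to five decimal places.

0.03440

Needing more than 5 packets ⇔ fewer than 4 successes in the first 5. With X ~ Binomial(5, 0.9375), P(Y > 5) = P(X ≤ 3).
  k=0: C(5,0)·0.9375^0·0.0625^5 = 0.0000010
  k=1: C(5,1)·0.9375^1·0.0625^4 = 0.0000715
  k=2: C(5,2)·0.9375^2·0.0625^3 = 0.0021458
  k=3: C(5,3)·0.9375^3·0.0625^2 = 0.0321865
P(X ≤ 3) = 0.0344048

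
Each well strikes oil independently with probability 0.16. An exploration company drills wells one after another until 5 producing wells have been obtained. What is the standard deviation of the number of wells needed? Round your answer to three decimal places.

12.809

Y = total wells until the fifth success; negative binomial with r=5, p=0.16.
SD(Y) = √[r(1−p)/p²] = √(164.06250) = 12.80869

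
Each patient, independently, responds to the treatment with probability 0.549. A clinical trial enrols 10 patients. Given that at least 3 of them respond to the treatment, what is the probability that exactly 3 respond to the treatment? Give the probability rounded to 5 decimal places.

X ~ Binomial(10, 0.549). Want P(X=3 | X≥3) = P(X=3) / P(X≥3).
P(X=3) = C(10,3)·0.549^3·0.451^7 = 0.0753588
P(X≥3) = 1 − 0.0003481 − 0.0042380 − 0.0232150 = 0.9721988
Ratio = 0.0753588 / 0.9721988 = 0.0775138

0.07751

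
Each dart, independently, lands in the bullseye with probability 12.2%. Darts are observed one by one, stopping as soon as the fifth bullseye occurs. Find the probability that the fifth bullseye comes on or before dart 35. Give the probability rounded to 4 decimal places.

0.4270

Finishing within 35 darts ⇔ at least 5 successes in the first 35. With X ~ Binomial(35, 0.122), P(Y ≤ 35) = 1 − P(X ≤ 4).
  k=0: C(35,0)·0.122^0·0.878^35 = 0.010527
  k=1: C(35,1)·0.122^1·0.878^34 = 0.051197
  k=2: C(35,2)·0.122^2·0.878^33 = 0.120936
  k=3: C(35,3)·0.122^3·0.878^32 = 0.184848
  k=4: C(35,4)·0.122^4·0.878^31 = 0.205480
1 − 0.572987 = 0.427013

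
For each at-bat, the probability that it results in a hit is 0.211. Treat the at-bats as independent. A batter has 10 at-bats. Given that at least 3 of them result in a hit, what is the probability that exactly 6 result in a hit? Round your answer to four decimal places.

0.0202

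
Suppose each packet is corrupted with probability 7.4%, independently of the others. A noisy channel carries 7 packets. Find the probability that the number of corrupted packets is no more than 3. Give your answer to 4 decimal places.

0.9991

X ~ Binomial(7, 0.074); P(X ≤ 3) = Σ C(7,k) p^k (1−p)^(7−k) over k:
  k=0: C(7,0)·0.074^0·0.926^7 = 0.583817
  k=1: C(7,1)·0.074^1·0.926^6 = 0.326585
  k=2: C(7,2)·0.074^2·0.926^5 = 0.078296
  k=3: C(7,3)·0.074^3·0.926^4 = 0.010428
Total = 0.999126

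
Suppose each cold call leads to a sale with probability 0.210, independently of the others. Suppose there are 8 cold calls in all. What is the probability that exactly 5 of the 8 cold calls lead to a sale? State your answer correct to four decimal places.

X ~ Binomial(n=8, p=0.21).
P(X=5) = C(8,5) · p^5 · (1−p)^3
= 56 · 0.00040841 · 0.49304 = 0.011276

0.0113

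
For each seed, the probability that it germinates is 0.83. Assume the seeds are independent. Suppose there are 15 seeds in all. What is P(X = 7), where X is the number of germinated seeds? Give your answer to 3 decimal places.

X ~ Binomial(n=15, p=0.83).
P(X=7) = C(15,7) · p^7 · (1−p)^8
= 6435 · 0.27136 · 6.9758e-07 = 0.00122

0.001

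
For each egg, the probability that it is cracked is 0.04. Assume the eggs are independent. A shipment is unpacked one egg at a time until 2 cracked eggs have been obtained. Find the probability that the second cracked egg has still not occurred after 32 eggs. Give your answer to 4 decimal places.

0.6319

Needing more than 32 eggs ⇔ fewer than 2 successes in the first 32. With X ~ Binomial(32, 0.04), P(Y > 32) = P(X ≤ 1).
  k=0: C(32,0)·0.04^0·0.96^32 = 0.270819
  k=1: C(32,1)·0.04^1·0.96^31 = 0.361092
P(X ≤ 1) = 0.631911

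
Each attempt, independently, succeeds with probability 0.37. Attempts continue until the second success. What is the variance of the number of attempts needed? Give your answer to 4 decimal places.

9.2038

Y = total attempts until the second success; negative binomial with r=2, p=0.37.
Var(Y) = r(1−p)/p² = 2·0.63 / 0.37² = 9.203798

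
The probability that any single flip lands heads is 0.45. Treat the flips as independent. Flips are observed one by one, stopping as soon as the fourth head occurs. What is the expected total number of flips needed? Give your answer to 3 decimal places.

8.889

Y = total flips until the fourth success; negative binomial with r=4, p=0.45.
E[Y] = r / p = 4 / 0.45 = 8.88889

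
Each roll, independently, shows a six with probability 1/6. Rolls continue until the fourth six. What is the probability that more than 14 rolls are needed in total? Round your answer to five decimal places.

Needing more than 14 rolls ⇔ fewer than 4 successes in the first 14. With X ~ Binomial(14, 0.166667), P(Y > 14) = P(X ≤ 3).
  k=0: C(14,0)·0.166667^0·0.833333^14 = 0.0778866
  k=1: C(14,1)·0.166667^1·0.833333^13 = 0.2180824
  k=2: C(14,2)·0.166667^2·0.833333^12 = 0.2835071
  k=3: C(14,3)·0.166667^3·0.833333^11 = 0.2268057
P(X ≤ 3) = 0.8062817

0.80628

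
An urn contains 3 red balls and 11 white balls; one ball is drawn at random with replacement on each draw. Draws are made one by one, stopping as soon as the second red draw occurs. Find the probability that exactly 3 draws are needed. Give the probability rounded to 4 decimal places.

0.0722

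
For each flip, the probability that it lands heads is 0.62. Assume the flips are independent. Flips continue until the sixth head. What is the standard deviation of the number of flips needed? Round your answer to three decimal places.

2.435

Y = total flips until the sixth success; negative binomial with r=6, p=0.62.
SD(Y) = √[r(1−p)/p²] = √(5.93132) = 2.43543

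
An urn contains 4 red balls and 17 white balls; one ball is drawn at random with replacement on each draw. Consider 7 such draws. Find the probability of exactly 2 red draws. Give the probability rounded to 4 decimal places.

0.2649

X ~ Binomial(n=7, p=0.190476).
P(X=2) = C(7,2) · p^2 · (1−p)^5
= 21 · 0.036281 · 0.34765 = 0.264880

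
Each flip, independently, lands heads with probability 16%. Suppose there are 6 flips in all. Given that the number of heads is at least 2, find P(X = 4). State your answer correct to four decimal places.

X ~ Binomial(6, 0.16). Want P(X=4 | X≥2) = P(X=4) / P(X≥2).
P(X=4) = C(6,4)·0.16^4·0.84^2 = 0.006936
P(X≥2) = 1 − 0.351298 − 0.401483 = 0.247219
Ratio = 0.006936 / 0.247219 = 0.028057

0.0281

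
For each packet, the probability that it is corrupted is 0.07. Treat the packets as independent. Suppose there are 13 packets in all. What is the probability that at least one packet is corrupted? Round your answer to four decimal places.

P(at least one) = 1 − P(none) = 1 − (1 − 0.07)^13
= 1 − 0.389295 = 0.610705

0.6107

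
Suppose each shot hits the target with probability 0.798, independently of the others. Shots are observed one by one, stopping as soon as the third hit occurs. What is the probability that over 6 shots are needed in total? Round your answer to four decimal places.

0.0176

Needing more than 6 shots ⇔ fewer than 3 successes in the first 6. With X ~ Binomial(6, 0.798), P(Y > 6) = P(X ≤ 2).
  k=0: C(6,0)·0.798^0·0.202^6 = 0.000068
  k=1: C(6,1)·0.798^1·0.202^5 = 0.001610
  k=2: C(6,2)·0.798^2·0.202^4 = 0.015904
P(X ≤ 2) = 0.017582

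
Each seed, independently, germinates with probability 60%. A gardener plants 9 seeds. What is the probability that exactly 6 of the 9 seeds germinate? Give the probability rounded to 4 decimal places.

0.2508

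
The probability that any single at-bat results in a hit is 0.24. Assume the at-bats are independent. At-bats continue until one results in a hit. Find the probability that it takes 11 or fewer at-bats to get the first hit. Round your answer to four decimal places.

0.9511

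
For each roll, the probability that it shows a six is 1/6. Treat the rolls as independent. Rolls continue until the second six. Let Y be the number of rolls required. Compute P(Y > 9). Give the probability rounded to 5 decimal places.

Needing more than 9 rolls ⇔ fewer than 2 successes in the first 9. With X ~ Binomial(9, 0.166667), P(Y > 9) = P(X ≤ 1).
  k=0: C(9,0)·0.166667^0·0.833333^9 = 0.1938067
  k=1: C(9,1)·0.166667^1·0.833333^8 = 0.3488521
P(X ≤ 1) = 0.5426588

0.54266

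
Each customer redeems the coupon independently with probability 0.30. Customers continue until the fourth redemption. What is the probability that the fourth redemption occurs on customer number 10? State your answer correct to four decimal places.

0.0800

Y = trial on which the fourth success occurs; negative binomial, r=4, p=0.30.
P(Y=10) = C(9,3) · p^4 · (1−p)^6
= 84 · 0.0081 · 0.11765 = 0.080048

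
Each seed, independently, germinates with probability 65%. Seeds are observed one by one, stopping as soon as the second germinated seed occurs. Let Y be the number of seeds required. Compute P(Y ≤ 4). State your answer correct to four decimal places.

0.8735

Finishing within 4 seeds ⇔ at least 2 successes in the first 4. With X ~ Binomial(4, 0.65), P(Y ≤ 4) = 1 − P(X ≤ 1).
  k=0: C(4,0)·0.65^0·0.35^4 = 0.015006
  k=1: C(4,1)·0.65^1·0.35^3 = 0.111475
1 − 0.126481 = 0.873519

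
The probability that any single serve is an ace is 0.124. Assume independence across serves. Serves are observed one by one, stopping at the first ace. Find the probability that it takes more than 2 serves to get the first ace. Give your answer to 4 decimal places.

0.7674

Y = number of serves to the first success; geometric, p = 0.124.
P(Y > 2) = P(first 2 all fail) = (1−p)^2 = 0.767376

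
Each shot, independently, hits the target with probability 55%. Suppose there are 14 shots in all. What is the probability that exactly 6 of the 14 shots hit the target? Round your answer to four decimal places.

0.1398

X ~ Binomial(n=14, p=0.55).
P(X=6) = C(14,6) · p^6 · (1−p)^8
= 3003 · 0.027681 · 0.0016815 = 0.139776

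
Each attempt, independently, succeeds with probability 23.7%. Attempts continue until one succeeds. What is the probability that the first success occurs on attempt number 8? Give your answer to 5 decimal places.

Geometric (trials to first success), p = 0.237.
P(Y = 8) = (1−p)^7 · p = 0.15055 · 0.237 = 0.0356796

0.03568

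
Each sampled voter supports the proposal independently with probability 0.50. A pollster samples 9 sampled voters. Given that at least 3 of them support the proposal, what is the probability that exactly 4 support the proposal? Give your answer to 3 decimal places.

0.270

X ~ Binomial(9, 0.50). Want P(X=4 | X≥3) = P(X=4) / P(X≥3).
P(X=4) = C(9,4)·0.50^4·0.50^5 = 0.24609
P(X≥3) = 1 − 0.00195 − 0.01758 − 0.07031 = 0.91016
Ratio = 0.24609 / 0.91016 = 0.27039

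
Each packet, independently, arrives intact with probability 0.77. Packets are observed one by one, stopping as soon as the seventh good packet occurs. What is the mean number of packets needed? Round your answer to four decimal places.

Y = total packets until the seventh success; negative binomial with r=7, p=0.77.
E[Y] = r / p = 7 / 0.77 = 9.090909

9.0909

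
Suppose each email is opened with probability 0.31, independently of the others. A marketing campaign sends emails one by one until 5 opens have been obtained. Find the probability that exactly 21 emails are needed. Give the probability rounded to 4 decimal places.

Y = trial on which the fifth success occurs; negative binomial, r=5, p=0.31.
P(Y=21) = C(20,4) · p^5 · (1−p)^16
= 4845 · 0.0028629 · 0.0026399 = 0.036617

0.0366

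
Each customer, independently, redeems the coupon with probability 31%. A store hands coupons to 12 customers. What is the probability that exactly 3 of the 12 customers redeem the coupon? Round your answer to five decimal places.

0.23235

X ~ Binomial(n=12, p=0.31).
P(X=3) = C(12,3) · p^3 · (1−p)^9
= 220 · 0.029791 · 0.035452 = 0.2323537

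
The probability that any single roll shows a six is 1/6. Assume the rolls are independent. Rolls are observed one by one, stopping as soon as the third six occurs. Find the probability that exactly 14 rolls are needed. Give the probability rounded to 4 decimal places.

0.0486

Y = trial on which the third success occurs; negative binomial, r=3, p=0.166667.
P(Y=14) = C(13,2) · p^3 · (1−p)^11
= 78 · 0.0046296 · 0.13459 = 0.048601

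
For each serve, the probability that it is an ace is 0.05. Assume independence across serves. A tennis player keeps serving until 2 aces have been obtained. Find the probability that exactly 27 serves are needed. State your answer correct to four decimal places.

0.0180

Y = trial on which the second success occurs; negative binomial, r=2, p=0.05.
P(Y=27) = C(26,1) · p^2 · (1−p)^25
= 26 · 0.0025 · 0.27739 = 0.018030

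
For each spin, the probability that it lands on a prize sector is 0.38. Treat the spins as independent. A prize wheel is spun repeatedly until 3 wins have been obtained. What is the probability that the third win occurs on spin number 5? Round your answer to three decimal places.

Y = trial on which the third success occurs; negative binomial, r=3, p=0.38.
P(Y=5) = C(4,2) · p^3 · (1−p)^2
= 6 · 0.054872 · 0.3844 = 0.12656

0.127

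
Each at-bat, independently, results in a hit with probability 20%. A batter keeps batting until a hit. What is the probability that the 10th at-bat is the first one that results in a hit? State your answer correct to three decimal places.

0.027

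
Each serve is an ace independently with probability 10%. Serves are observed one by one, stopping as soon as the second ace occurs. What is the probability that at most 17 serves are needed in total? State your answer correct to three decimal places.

Finishing within 17 serves ⇔ at least 2 successes in the first 17. With X ~ Binomial(17, 0.10), P(Y ≤ 17) = 1 − P(X ≤ 1).
  k=0: C(17,0)·0.10^0·0.90^17 = 0.16677
  k=1: C(17,1)·0.10^1·0.90^16 = 0.31501
1 − 0.48179 = 0.51821

0.518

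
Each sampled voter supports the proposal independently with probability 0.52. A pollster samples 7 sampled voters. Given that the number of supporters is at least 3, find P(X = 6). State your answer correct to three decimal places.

X ~ Binomial(7, 0.52). Want P(X=6 | X≥3) = P(X=6) / P(X≥3).
P(X=6) = C(7,6)·0.52^6·0.48^1 = 0.06643
P(X≥3) = 1 − 0.00587 − 0.04452 − 0.14469 = 0.80492
Ratio = 0.06643 / 0.80492 = 0.08253

0.083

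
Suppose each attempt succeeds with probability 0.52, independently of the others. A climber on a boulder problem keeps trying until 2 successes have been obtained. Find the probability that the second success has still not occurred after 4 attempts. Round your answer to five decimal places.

Needing more than 4 attempts ⇔ fewer than 2 successes in the first 4. With X ~ Binomial(4, 0.52), P(Y > 4) = P(X ≤ 1).
  k=0: C(4,0)·0.52^0·0.48^4 = 0.0530842
  k=1: C(4,1)·0.52^1·0.48^3 = 0.2300314
P(X ≤ 1) = 0.2831155

0.28312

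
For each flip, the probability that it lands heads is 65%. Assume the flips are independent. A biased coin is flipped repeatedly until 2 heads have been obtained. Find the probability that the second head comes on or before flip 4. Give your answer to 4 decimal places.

0.8735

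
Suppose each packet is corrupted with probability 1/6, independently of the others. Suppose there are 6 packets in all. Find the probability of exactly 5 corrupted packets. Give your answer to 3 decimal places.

0.001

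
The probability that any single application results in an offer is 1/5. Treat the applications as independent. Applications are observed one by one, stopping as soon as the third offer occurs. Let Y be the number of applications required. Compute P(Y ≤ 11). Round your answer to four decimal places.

0.3826

Finishing within 11 applications ⇔ at least 3 successes in the first 11. With X ~ Binomial(11, 0.20), P(Y ≤ 11) = 1 − P(X ≤ 2).
  k=0: C(11,0)·0.20^0·0.80^11 = 0.085899
  k=1: C(11,1)·0.20^1·0.80^10 = 0.236223
  k=2: C(11,2)·0.20^2·0.80^9 = 0.295279
1 − 0.617402 = 0.382598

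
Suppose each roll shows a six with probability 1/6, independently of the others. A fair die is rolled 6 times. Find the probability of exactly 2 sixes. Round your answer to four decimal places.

0.2009

X ~ Binomial(n=6, p=0.166667).
P(X=2) = C(6,2) · p^2 · (1−p)^4
= 15 · 0.027778 · 0.48225 = 0.200939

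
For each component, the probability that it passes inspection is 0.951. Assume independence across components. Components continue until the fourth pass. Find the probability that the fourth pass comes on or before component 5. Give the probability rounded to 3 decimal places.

0.978

Finishing within 5 components ⇔ at least 4 successes in the first 5. With X ~ Binomial(5, 0.951), P(Y ≤ 5) = 1 − P(X ≤ 3).
  k=0: C(5,0)·0.951^0·0.049^5 = 0.00000
  k=1: C(5,1)·0.951^1·0.049^4 = 0.00003
  k=2: C(5,2)·0.951^2·0.049^3 = 0.00106
  k=3: C(5,3)·0.951^3·0.049^2 = 0.02065
1 − 0.02174 = 0.97826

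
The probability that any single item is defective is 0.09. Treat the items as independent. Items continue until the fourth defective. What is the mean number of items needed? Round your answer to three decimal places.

Y = total items until the fourth success; negative binomial with r=4, p=0.09.
E[Y] = r / p = 4 / 0.09 = 44.44444

44.444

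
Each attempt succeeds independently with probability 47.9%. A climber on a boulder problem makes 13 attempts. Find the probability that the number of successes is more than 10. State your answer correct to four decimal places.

0.0075

X ~ Binomial(13, 0.479); P(X ≥ 11) = Σ C(13,k) p^k (1−p)^(13−k) over k:
  k=11: C(13,11)·0.479^11·0.521^2 = 0.006449
  k=12: C(13,12)·0.479^12·0.521^1 = 0.000988
  k=13: C(13,13)·0.479^13·0.521^0 = 0.000070
Total = 0.007507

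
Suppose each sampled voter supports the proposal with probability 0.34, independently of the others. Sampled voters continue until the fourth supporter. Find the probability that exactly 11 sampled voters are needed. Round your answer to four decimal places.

0.0875

Y = trial on which the fourth success occurs; negative binomial, r=4, p=0.34.
P(Y=11) = C(10,3) · p^4 · (1−p)^7
= 120 · 0.013363 · 0.054552 = 0.087479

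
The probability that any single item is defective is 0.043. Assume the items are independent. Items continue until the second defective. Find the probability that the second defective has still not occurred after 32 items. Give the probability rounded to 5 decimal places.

0.59729

Needing more than 32 items ⇔ fewer than 2 successes in the first 32. With X ~ Binomial(32, 0.043), P(Y > 32) = P(X ≤ 1).
  k=0: C(32,0)·0.043^0·0.957^32 = 0.2450090
  k=1: C(32,1)·0.043^1·0.957^31 = 0.3522804
P(X ≤ 1) = 0.5972894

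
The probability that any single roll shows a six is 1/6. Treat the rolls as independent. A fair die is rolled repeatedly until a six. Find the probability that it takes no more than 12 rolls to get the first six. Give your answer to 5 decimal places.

0.88784

Y = number of rolls to the first success; geometric, p = 0.166667.
P(Y ≤ 12) = 1 − (1−p)^12 = 1 − 0.1121567 = 0.8878433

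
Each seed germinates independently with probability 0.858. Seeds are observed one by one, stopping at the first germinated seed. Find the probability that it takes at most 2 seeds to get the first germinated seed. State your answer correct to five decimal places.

Y = number of seeds to the first success; geometric, p = 0.858.
P(Y ≤ 2) = 1 − (1−p)^2 = 1 − 0.0201640 = 0.9798360

0.97984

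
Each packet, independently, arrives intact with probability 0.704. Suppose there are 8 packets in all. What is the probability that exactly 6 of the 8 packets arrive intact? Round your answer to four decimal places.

0.2987

X ~ Binomial(n=8, p=0.704).
P(X=6) = C(8,6) · p^6 · (1−p)^2
= 28 · 0.12174 · 0.087616 = 0.298660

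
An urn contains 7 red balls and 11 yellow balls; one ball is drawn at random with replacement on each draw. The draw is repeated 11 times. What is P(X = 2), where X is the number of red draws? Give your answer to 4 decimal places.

X ~ Binomial(n=11, p=0.388889).
P(X=2) = C(11,2) · p^2 · (1−p)^9
= 55 · 0.15123 · 0.011887 = 0.098877

0.0989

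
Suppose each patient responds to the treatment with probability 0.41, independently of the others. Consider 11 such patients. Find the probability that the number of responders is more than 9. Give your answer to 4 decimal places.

X ~ Binomial(11, 0.41); P(X ≥ 10) = Σ C(11,k) p^k (1−p)^(11−k) over k:
  k=10: C(11,10)·0.41^10·0.59^1 = 0.000871
  k=11: C(11,11)·0.41^11·0.59^0 = 0.000055
Total = 0.000926

0.0009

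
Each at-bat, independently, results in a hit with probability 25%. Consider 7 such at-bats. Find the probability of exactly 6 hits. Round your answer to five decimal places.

X ~ Binomial(n=7, p=0.25).
P(X=6) = C(7,6) · p^6 · (1−p)^1
= 7 · 0.00024414 · 0.75 = 0.0012817

0.00128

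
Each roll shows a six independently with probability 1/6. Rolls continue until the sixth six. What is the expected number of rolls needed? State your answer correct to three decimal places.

Y = total rolls until the sixth success; negative binomial with r=6, p=0.166667.
E[Y] = r / p = 6 / 0.166667 = 36.00000

36.000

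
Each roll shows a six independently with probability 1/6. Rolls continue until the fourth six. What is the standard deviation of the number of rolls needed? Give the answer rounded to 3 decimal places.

Y = total rolls until the fourth success; negative binomial with r=4, p=0.166667.
SD(Y) = √[r(1−p)/p²] = √(120.00000) = 10.95445

10.954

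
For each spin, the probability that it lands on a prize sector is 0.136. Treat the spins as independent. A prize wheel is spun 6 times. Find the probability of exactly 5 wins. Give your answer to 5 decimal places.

0.00024

X ~ Binomial(n=6, p=0.136).
P(X=5) = C(6,5) · p^5 · (1−p)^1
= 6 · 4.6526e-05 · 0.864 = 0.0002412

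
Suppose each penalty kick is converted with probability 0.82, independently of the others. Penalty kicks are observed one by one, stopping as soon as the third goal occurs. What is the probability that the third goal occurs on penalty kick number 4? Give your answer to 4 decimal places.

Y = trial on which the third success occurs; negative binomial, r=3, p=0.82.
P(Y=4) = C(3,2) · p^3 · (1−p)^1
= 3 · 0.55137 · 0.18 = 0.297739

0.2977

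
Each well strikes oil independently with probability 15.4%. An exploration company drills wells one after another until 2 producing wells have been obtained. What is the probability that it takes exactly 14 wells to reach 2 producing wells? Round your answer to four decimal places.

0.0414

Y = trial on which the second success occurs; negative binomial, r=2, p=0.154.
P(Y=14) = C(13,1) · p^2 · (1−p)^12
= 13 · 0.023716 · 0.13441 = 0.041441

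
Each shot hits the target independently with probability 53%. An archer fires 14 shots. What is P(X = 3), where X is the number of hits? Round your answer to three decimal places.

0.013

X ~ Binomial(n=14, p=0.53).
P(X=3) = C(14,3) · p^3 · (1−p)^11
= 364 · 0.14888 · 0.00024722 = 0.01340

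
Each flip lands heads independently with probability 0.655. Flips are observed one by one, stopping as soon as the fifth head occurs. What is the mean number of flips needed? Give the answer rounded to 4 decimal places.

Y = total flips until the fifth success; negative binomial with r=5, p=0.655.
E[Y] = r / p = 5 / 0.655 = 7.633588

7.6336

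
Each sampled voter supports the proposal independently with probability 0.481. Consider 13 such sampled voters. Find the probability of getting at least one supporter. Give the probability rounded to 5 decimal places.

0.99980

P(at least one) = 1 − P(none) = 1 − (1 − 0.481)^13
= 1 − 0.0001982 = 0.9998018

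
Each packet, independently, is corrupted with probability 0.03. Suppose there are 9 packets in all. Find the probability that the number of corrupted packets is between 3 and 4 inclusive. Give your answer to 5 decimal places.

0.00198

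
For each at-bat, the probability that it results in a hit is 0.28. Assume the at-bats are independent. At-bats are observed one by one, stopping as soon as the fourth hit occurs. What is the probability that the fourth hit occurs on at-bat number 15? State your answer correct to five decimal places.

0.06031

Y = trial on which the fourth success occurs; negative binomial, r=4, p=0.28.
P(Y=15) = C(14,3) · p^4 · (1−p)^11
= 364 · 0.0061466 · 0.026956 = 0.0603102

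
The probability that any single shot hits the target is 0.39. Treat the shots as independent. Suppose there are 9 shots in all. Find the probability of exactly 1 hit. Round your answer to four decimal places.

0.0673

X ~ Binomial(n=9, p=0.39).
P(X=1) = C(9,1) · p^1 · (1−p)^8
= 9 · 0.39 · 0.019171 = 0.067289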